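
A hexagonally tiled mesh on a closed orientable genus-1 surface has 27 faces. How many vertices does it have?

χ = 2 − 2·1 = 0, and every face is a hexagon so 6F = 2E.
E = 6·27/2 = 81. Then V = 0 + E − F = 0 + 81 − 27 = 54.

54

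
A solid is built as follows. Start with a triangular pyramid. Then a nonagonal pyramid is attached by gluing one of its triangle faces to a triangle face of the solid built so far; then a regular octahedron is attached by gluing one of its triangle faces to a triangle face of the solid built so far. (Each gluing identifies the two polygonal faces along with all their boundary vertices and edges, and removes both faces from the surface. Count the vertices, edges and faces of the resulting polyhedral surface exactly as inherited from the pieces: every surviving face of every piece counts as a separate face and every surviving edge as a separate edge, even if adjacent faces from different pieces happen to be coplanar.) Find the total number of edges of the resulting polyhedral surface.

30

A triangular pyramid: V=4, E=6, F=4.
Attach a nonagonal pyramid (V=10, E=18, F=10) along a 3-gon: merge 3 vertices and 3 edges, delete both glued faces → V=11, E=21, F=12.
Attach a regular octahedron (V=6, E=12, F=8) along a 3-gon: merge 3 vertices and 3 edges, delete both glued faces → V=14, E=30, F=18.
Check: V − E + F = 14 − 30 + 18 = 2.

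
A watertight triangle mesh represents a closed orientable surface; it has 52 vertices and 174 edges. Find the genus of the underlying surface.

4

Every face is a triangle and each edge borders two faces, so 3F = 2·174, giving F = 116.
χ = V − E + F = 52 − 174 + 116 = -6.
For a closed orientable surface χ = 2 − 2g, so g = (2 − (-6))/2 = 4.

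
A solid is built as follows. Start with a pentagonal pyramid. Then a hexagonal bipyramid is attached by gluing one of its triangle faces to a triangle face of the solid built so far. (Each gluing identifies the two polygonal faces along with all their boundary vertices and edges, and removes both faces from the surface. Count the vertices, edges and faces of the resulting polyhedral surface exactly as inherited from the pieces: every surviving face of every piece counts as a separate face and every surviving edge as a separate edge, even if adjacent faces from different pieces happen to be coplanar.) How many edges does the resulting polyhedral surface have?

A pentagonal pyramid: V=6, E=10, F=6.
Attach a hexagonal bipyramid (V=8, E=18, F=12) along a 3-gon: merge 3 vertices and 3 edges, delete both glued faces → V=11, E=25, F=16.
Check: V − E + F = 11 − 25 + 16 = 2.

25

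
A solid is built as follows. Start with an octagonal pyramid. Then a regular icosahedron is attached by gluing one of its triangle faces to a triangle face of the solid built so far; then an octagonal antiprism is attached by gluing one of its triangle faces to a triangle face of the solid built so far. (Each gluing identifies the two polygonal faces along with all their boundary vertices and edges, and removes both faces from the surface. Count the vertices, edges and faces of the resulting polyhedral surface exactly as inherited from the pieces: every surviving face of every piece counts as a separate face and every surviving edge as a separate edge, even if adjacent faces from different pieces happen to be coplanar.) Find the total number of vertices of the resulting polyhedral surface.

An octagonal pyramid: V=9, E=16, F=9.
Attach a regular icosahedron (V=12, E=30, F=20) along a 3-gon: merge 3 vertices and 3 edges, delete both glued faces → V=18, E=43, F=27.
Attach an octagonal antiprism (V=16, E=32, F=18) along a 3-gon: merge 3 vertices and 3 edges, delete both glued faces → V=31, E=72, F=43.
Check: V − E + F = 31 − 72 + 43 = 2.

31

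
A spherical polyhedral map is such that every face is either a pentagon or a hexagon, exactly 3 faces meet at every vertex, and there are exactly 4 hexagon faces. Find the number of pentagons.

Let x be the number of pentagons; then F = 4 + x.
Edge–face incidences: 2E = 6·4 + 5·x = 24 + 5x.
Every vertex has degree 3, so 3V = 2E.
Euler: V − E + F = 2 ⇒ (2E)/3 − E + (4 + x) = 2.
Multiply by 6: 2·(2E) − 3·(2E) + 6·(4 + x) = 12, i.e. 24 + 6x − (24 + 5x) = 12.
Collecting terms: x = 12.
Then 2E = 24 + 5·12 = 84, so E = 42, V = 2E/3 = 28, F = 4 + 12 = 16.

12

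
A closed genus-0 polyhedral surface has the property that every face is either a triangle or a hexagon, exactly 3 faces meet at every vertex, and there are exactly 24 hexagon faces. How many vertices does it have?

Let x be the number of triangles; then F = 24 + x.
Edge–face incidences: 2E = 6·24 + 3·x = 144 + 3x.
Every vertex has degree 3, so 3V = 2E.
Euler: V − E + F = 2 ⇒ (2E)/3 − E + (24 + x) = 2.
Multiply by 6: 2·(2E) − 3·(2E) + 6·(24 + x) = 12, i.e. 144 + 6x − (144 + 3x) = 12.
Collecting terms: 3x = 12, so x = 4.
Then 2E = 144 + 3·4 = 156, so E = 78, V = 2E/3 = 52, F = 24 + 4 = 28.

52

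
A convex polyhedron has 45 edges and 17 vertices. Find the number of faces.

30

Here V − E + F = 2.
F = 2 − V + E = 2 − 17 + 45 = 30.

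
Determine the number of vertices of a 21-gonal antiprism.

An antiprism on an n-gon has two n-gon caps and 2n triangles: V = 2·21 = 42, E = 4·21 = 84, F = 2·21 + 2 = 44.
Check: V − E + F = 42 − 84 + 44 = 2.

42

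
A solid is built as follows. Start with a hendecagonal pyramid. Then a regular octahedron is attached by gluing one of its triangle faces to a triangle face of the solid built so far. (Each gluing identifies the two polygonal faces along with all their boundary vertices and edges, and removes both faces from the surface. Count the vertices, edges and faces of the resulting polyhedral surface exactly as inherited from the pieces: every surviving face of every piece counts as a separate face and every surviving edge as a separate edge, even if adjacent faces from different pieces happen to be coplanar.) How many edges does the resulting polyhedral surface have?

A hendecagonal pyramid: V=12, E=22, F=12.
Attach a regular octahedron (V=6, E=12, F=8) along a 3-gon: merge 3 vertices and 3 edges, delete both glued faces → V=15, E=31, F=18.
Check: V − E + F = 15 − 31 + 18 = 2.

31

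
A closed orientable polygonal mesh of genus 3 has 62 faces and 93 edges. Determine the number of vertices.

For a closed orientable surface of genus 3, χ = 2 − 2·3 = -4.
V = -4 + E − F = -4 + 93 − 62 = 27.

27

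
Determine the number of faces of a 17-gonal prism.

19

A prism on an n-gon has two n-gon bases and n rectangular sides: V = 2·17 = 34, E = 3·17 = 51, F = 17 + 2 = 19.
Check: V − E + F = 34 − 51 + 19 = 2.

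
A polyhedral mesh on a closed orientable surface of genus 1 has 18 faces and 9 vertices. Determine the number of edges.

For a closed orientable surface of genus 1, χ = 2 − 2·1 = 0.
E = V + F − (0) = 9 + 18 − (0) = 27.

27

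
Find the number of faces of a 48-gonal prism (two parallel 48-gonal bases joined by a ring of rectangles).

A prism on an n-gon has two n-gon bases and n rectangular sides: V = 2·48 = 96, E = 3·48 = 144, F = 48 + 2 = 50.

50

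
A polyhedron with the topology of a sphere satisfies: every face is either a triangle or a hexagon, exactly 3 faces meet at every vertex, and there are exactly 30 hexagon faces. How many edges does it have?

96

Let x be the number of triangles; then F = 30 + x.
Edge–face incidences: 2E = 6·30 + 3·x = 180 + 3x.
Every vertex has degree 3, so 3V = 2E.
Euler: V − E + F = 2 ⇒ (2E)/3 − E + (30 + x) = 2.
Multiply by 6: 2·(2E) − 3·(2E) + 6·(30 + x) = 12, i.e. 180 + 6x − (180 + 3x) = 12.
Collecting terms: 3x = 12, so x = 4.
Then 2E = 180 + 3·4 = 192, so E = 96, V = 2E/3 = 64, F = 30 + 4 = 34.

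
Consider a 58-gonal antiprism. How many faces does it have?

118

An antiprism on an n-gon has two n-gon caps and 2n triangles: V = 2·58 = 116, E = 4·58 = 232, F = 2·58 + 2 = 118.
Check: V − E + F = 116 − 232 + 118 = 2.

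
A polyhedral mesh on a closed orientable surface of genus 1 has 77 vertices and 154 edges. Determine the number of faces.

For a closed orientable surface of genus 1, χ = 2 − 2·1 = 0.
F = 0 − V + E = 0 − 77 + 154 = 77.

77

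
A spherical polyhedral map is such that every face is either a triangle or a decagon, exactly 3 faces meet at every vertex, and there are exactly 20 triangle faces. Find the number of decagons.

12

Let x be the number of decagons; then F = 20 + x.
Edge–face incidences: 2E = 3·20 + 10·x = 60 + 10x.
Every vertex has degree 3, so 3V = 2E.
Euler: V − E + F = 2 ⇒ (2E)/3 − E + (20 + x) = 2.
Multiply by 6: 2·(2E) − 3·(2E) + 6·(20 + x) = 12, i.e. 120 + 6x − (60 + 10x) = 12.
Collecting terms: −4x + 60 = 12, so −4x = −48, so x = 12.
Then 2E = 60 + 10·12 = 180, so E = 90, V = 2E/3 = 60, F = 20 + 12 = 32.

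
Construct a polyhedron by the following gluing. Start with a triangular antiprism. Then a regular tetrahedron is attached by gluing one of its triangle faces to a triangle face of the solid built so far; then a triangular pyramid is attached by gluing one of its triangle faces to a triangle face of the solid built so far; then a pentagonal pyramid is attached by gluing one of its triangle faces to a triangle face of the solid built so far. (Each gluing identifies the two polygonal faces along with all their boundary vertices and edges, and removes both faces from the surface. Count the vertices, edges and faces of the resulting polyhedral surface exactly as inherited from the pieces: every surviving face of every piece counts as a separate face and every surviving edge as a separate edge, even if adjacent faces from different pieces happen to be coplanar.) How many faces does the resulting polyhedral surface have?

16

A triangular antiprism: V=6, E=12, F=8.
Attach a regular tetrahedron (V=4, E=6, F=4) along a 3-gon: merge 3 vertices and 3 edges, delete both glued faces → V=7, E=15, F=10.
Attach a triangular pyramid (V=4, E=6, F=4) along a 3-gon: merge 3 vertices and 3 edges, delete both glued faces → V=8, E=18, F=12.
Attach a pentagonal pyramid (V=6, E=10, F=6) along a 3-gon: merge 3 vertices and 3 edges, delete both glued faces → V=11, E=25, F=16.
Check: V − E + F = 11 − 25 + 16 = 2.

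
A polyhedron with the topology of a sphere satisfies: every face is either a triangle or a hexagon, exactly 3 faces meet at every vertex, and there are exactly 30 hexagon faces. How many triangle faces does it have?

Let x be the number of triangles; then F = 30 + x.
Edge–face incidences: 2E = 6·30 + 3·x = 180 + 3x.
Every vertex has degree 3, so 3V = 2E.
Euler: V − E + F = 2 ⇒ (2E)/3 − E + (30 + x) = 2.
Multiply by 6: 2·(2E) − 3·(2E) + 6·(30 + x) = 12, i.e. 180 + 6x − (180 + 3x) = 12.
Collecting terms: 3x = 12, so x = 4.
Then 2E = 180 + 3·4 = 192, so E = 96, V = 2E/3 = 64, F = 30 + 4 = 34.

4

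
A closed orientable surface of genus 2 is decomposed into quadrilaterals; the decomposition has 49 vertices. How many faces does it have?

51

χ = 2 − 2·2 = -2, and every face is a square so 4F = 2E.
V − E + F = -2 with E = 4F/2 gives 49 − (4/2 − 1)·F = -2, so F = 51 and E = 102.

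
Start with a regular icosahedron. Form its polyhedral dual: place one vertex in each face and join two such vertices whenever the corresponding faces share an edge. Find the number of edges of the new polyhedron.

The base solid has V = 12, E = 30, F = 20.
The dual swaps V and F and preserves E: V′ = F = 20, E′ = E = 30, F′ = V = 12.

30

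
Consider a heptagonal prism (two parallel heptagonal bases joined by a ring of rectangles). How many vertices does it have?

A prism on an n-gon has two n-gon bases and n rectangular sides: V = 2·7 = 14, E = 3·7 = 21, F = 7 + 2 = 9.

14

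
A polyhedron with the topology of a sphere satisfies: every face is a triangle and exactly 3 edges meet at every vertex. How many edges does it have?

Each face has 3 edges and each edge borders two faces, so 2E = 3F.
Each vertex has degree 3, so 3V = 2E and hence V = 3F/3.
Euler: V − E + F = 2 ⇒ (3F/3) − (3F/2) + F = 2.
Multiply by 6: (6 − 9 + 6)F = 12, i.e. 3F = 12.
So F = 4, E = 3·4/2 = 6, V = 3·4/3 = 4.

6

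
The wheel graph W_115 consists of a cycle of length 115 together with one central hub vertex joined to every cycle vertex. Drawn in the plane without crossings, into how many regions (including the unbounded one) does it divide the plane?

116

W_115 has V = 115 + 1 = 116 vertices and E = 2·115 = 230 edges.
By Euler's formula F = 2 − V + E = 2 − 116 + 230 = 116.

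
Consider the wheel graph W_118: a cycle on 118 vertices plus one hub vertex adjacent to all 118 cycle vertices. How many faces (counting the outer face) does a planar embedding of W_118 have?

119

W_118 has V = 118 + 1 = 119 vertices and E = 2·118 = 236 edges.
By Euler's formula F = 2 − V + E = 2 − 119 + 236 = 119.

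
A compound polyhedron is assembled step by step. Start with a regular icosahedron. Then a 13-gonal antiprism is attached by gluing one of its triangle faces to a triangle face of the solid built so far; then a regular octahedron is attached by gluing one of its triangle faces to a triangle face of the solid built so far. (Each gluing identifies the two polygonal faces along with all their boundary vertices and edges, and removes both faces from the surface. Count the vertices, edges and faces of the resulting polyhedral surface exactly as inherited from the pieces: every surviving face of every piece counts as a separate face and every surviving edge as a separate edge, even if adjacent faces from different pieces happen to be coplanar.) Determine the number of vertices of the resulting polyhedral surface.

A regular icosahedron: V=12, E=30, F=20.
Attach a 13-gonal antiprism (V=26, E=52, F=28) along a 3-gon: merge 3 vertices and 3 edges, delete both glued faces → V=35, E=79, F=46.
Attach a regular octahedron (V=6, E=12, F=8) along a 3-gon: merge 3 vertices and 3 edges, delete both glued faces → V=38, E=88, F=52.
Check: V − E + F = 38 − 88 + 52 = 2.

38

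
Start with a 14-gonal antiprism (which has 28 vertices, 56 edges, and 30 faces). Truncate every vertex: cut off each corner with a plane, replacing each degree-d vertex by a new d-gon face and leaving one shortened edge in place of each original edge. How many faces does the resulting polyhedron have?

Truncation replaces each original edge-end by a new vertex, so V′ = 2E = 112.
Each original edge survives, and each old vertex of degree d contributes d new edges; summing degrees gives Σd = 2E, so E′ = E + 2E = 3E = 168.
Each original face survives and each original vertex becomes one new face: F′ = F + V = 58.

58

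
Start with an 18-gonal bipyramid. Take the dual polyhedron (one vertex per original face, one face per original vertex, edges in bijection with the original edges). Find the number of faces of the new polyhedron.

The base solid has V = 20, E = 54, F = 36.
The dual swaps V and F and preserves E: V′ = F = 36, E′ = E = 54, F′ = V = 20.

20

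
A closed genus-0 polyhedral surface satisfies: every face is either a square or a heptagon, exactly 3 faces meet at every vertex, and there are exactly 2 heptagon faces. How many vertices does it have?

Let x be the number of squares; then F = 2 + x.
Edge–face incidences: 2E = 7·2 + 4·x = 14 + 4x.
Every vertex has degree 3, so 3V = 2E.
Euler: V − E + F = 2 ⇒ (2E)/3 − E + (2 + x) = 2.
Multiply by 6: 2·(2E) − 3·(2E) + 6·(2 + x) = 12, i.e. 12 + 6x − (14 + 4x) = 12.
Collecting terms: 2x − 2 = 12, so 2x = 14, so x = 7.
Then 2E = 14 + 4·7 = 42, so E = 21, V = 2E/3 = 14, F = 2 + 7 = 9.

14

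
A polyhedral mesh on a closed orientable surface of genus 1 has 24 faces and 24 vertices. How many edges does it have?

48

For a closed orientable surface of genus 1, χ = 2 − 2·1 = 0.
E = V + F − (0) = 24 + 24 − (0) = 48.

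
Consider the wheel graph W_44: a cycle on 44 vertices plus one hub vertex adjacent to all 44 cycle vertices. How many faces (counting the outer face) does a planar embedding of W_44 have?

W_44 has V = 44 + 1 = 45 vertices and E = 2·44 = 88 edges.
By Euler's formula F = 2 − V + E = 2 − 45 + 88 = 45.

45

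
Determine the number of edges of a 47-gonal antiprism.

188

An antiprism on an n-gon has two n-gon caps and 2n triangles: V = 2·47 = 94, E = 4·47 = 188, F = 2·47 + 2 = 96.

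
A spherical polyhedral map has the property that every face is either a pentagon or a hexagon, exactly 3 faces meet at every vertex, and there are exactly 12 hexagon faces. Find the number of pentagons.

Let x be the number of pentagons; then F = 12 + x.
Edge–face incidences: 2E = 6·12 + 5·x = 72 + 5x.
Every vertex has degree 3, so 3V = 2E.
Euler: V − E + F = 2 ⇒ (2E)/3 − E + (12 + x) = 2.
Multiply by 6: 2·(2E) − 3·(2E) + 6·(12 + x) = 12, i.e. 72 + 6x − (72 + 5x) = 12.
Collecting terms: x = 12.
Then 2E = 72 + 5·12 = 132, so E = 66, V = 2E/3 = 44, F = 12 + 12 = 24.

12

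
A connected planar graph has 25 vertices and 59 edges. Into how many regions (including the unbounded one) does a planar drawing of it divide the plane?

36

Euler's formula for a connected plane graph: V − E + F = 2, so F = 2 − 25 + 59 = 36.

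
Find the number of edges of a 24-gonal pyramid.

A pyramid on an n-gon base has one n-gon and n triangles: V = 24 + 1 = 25, E = 2·24 = 48, F = 24 + 1 = 25.

48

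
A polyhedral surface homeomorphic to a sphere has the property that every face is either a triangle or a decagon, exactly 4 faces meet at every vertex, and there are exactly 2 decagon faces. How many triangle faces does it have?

Let x be the number of triangles; then F = 2 + x.
Edge–face incidences: 2E = 10·2 + 3·x = 20 + 3x.
Every vertex has degree 4, so 4V = 2E.
Euler: V − E + F = 2 ⇒ (2E)/4 − E + (2 + x) = 2.
Multiply by 8: 2·(2E) − 4·(2E) + 8·(2 + x) = 16, i.e. 16 + 8x − 2·(20 + 3x) = 16.
Collecting terms: 2x − 24 = 16, so 2x = 40, so x = 20.
Then 2E = 20 + 3·20 = 80, so E = 40, V = 2E/4 = 20, F = 2 + 20 = 22.

20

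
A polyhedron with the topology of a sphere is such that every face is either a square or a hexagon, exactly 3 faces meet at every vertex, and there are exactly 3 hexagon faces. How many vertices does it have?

14

Let x be the number of squares; then F = 3 + x.
Edge–face incidences: 2E = 6·3 + 4·x = 18 + 4x.
Every vertex has degree 3, so 3V = 2E.
Euler: V − E + F = 2 ⇒ (2E)/3 − E + (3 + x) = 2.
Multiply by 6: 2·(2E) − 3·(2E) + 6·(3 + x) = 12, i.e. 18 + 6x − (18 + 4x) = 12.
Collecting terms: 2x = 12, so x = 6.
Then 2E = 18 + 4·6 = 42, so E = 21, V = 2E/3 = 14, F = 3 + 6 = 9.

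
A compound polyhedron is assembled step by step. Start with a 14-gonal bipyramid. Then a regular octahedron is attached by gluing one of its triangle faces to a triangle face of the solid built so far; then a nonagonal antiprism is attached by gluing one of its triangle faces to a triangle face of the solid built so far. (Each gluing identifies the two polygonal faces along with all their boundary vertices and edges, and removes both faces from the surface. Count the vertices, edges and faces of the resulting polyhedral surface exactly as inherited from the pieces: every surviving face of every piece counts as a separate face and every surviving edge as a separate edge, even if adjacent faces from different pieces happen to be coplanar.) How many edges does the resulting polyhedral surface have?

84

A 14-gonal bipyramid: V=16, E=42, F=28.
Attach a regular octahedron (V=6, E=12, F=8) along a 3-gon: merge 3 vertices and 3 edges, delete both glued faces → V=19, E=51, F=34.
Attach a nonagonal antiprism (V=18, E=36, F=20) along a 3-gon: merge 3 vertices and 3 edges, delete both glued faces → V=34, E=84, F=52.
Check: V − E + F = 34 − 84 + 52 = 2.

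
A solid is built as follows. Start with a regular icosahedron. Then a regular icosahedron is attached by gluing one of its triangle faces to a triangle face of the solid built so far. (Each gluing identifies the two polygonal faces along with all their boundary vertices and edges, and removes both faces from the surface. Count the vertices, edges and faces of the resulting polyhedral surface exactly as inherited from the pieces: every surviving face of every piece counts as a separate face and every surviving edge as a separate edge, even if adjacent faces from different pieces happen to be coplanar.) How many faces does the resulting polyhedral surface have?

A regular icosahedron: V=12, E=30, F=20.
Attach a regular icosahedron (V=12, E=30, F=20) along a 3-gon: merge 3 vertices and 3 edges, delete both glued faces → V=21, E=57, F=38.
Check: V − E + F = 21 − 57 + 38 = 2.

38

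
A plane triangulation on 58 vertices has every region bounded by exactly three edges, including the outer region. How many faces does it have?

112

In a plane triangulation 3F = 2E and V − E + F = 2, so F = 2V − 4 = 2·58 − 4 = 112.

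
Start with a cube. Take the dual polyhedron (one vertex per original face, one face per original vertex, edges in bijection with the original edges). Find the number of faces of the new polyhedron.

8

The base solid has V = 8, E = 12, F = 6.
The dual swaps V and F and preserves E: V′ = F = 6, E′ = E = 12, F′ = V = 8.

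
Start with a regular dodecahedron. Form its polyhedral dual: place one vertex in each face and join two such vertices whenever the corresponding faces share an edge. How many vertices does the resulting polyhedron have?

The base solid has V = 20, E = 30, F = 12.
The dual swaps V and F and preserves E: V′ = F = 12, E′ = E = 30, F′ = V = 20.

12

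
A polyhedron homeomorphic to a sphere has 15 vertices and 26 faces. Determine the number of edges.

39

Here V − E + F = 2.
E = V + F − (2) = 15 + 26 − (2) = 39.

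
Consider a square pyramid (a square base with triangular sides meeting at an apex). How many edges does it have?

A pyramid on an n-gon base has one n-gon and n triangles: V = 4 + 1 = 5, E = 2·4 = 8, F = 4 + 1 = 5.

8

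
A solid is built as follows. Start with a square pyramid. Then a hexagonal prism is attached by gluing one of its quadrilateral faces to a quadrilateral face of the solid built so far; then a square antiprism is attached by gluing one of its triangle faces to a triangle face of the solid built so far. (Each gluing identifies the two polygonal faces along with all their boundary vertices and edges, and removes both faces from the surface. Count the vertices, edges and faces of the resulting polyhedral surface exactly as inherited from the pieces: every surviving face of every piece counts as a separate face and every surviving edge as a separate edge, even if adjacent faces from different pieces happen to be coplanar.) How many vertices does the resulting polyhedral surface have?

18

A square pyramid: V=5, E=8, F=5.
Attach a hexagonal prism (V=12, E=18, F=8) along a 4-gon: merge 4 vertices and 4 edges, delete both glued faces → V=13, E=22, F=11.
Attach a square antiprism (V=8, E=16, F=10) along a 3-gon: merge 3 vertices and 3 edges, delete both glued faces → V=18, E=35, F=19.
Check: V − E + F = 18 − 35 + 19 = 2.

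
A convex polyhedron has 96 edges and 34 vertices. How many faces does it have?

64

Here V − E + F = 2.
F = 2 − V + E = 2 − 34 + 96 = 64.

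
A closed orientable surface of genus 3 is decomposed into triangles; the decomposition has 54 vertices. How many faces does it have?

χ = 2 − 2·3 = -4, and every face is a triangle so 3F = 2E.
V − E + F = -4 with E = 3F/2 gives 54 − (3/2 − 1)·F = -4, so F = 116 and E = 174.

116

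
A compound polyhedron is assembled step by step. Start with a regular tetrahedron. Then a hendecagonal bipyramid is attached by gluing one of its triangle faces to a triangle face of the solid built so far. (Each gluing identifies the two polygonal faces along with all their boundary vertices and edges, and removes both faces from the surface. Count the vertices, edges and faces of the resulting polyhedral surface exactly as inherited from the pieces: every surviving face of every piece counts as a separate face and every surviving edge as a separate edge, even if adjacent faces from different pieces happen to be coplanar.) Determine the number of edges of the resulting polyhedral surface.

A regular tetrahedron: V=4, E=6, F=4.
Attach a hendecagonal bipyramid (V=13, E=33, F=22) along a 3-gon: merge 3 vertices and 3 edges, delete both glued faces → V=14, E=36, F=24.
Check: V − E + F = 14 − 36 + 24 = 2.

36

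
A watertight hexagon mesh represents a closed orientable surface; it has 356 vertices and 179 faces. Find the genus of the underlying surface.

Every face is a hexagon, so 2E = 6·179 = 1074, giving E = 537.
χ = V − E + F = 356 − 537 + 179 = -2.
For a closed orientable surface χ = 2 − 2g, so g = (2 − (-2))/2 = 2.

2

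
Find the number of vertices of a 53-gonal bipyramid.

A bipyramid over an n-gon has 2n triangular faces and n + 2 vertices: V = 53 + 2 = 55, E = 3·53 = 159, F = 2·53 = 106.

55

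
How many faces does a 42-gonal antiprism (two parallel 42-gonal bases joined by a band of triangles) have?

An antiprism on an n-gon has two n-gon caps and 2n triangles: V = 2·42 = 84, E = 4·42 = 168, F = 2·42 + 2 = 86.
Check: V − E + F = 84 − 168 + 86 = 2.

86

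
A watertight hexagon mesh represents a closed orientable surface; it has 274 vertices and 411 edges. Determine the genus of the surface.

1

Every face is a hexagon and each edge borders two faces, so 6F = 2·411, giving F = 137.
χ = V − E + F = 274 − 411 + 137 = 0.
For a closed orientable surface χ = 2 − 2g, so g = (2 − (0))/2 = 1.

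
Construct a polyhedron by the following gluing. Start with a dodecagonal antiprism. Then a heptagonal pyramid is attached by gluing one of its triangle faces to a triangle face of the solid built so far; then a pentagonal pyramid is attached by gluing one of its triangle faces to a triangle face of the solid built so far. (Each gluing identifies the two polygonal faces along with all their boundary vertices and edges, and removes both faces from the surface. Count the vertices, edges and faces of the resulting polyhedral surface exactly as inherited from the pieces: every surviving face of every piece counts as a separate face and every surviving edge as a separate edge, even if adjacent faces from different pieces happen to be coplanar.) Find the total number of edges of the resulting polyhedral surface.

66

A dodecagonal antiprism: V=24, E=48, F=26.
Attach a heptagonal pyramid (V=8, E=14, F=8) along a 3-gon: merge 3 vertices and 3 edges, delete both glued faces → V=29, E=59, F=32.
Attach a pentagonal pyramid (V=6, E=10, F=6) along a 3-gon: merge 3 vertices and 3 edges, delete both glued faces → V=32, E=66, F=36.
Check: V − E + F = 32 − 66 + 36 = 2.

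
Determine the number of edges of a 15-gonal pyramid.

30

A pyramid on an n-gon base has one n-gon and n triangles: V = 15 + 1 = 16, E = 2·15 = 30, F = 15 + 1 = 16.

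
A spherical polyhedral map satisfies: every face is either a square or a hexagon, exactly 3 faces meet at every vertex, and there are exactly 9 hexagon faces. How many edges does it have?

Let x be the number of squares; then F = 9 + x.
Edge–face incidences: 2E = 6·9 + 4·x = 54 + 4x.
Every vertex has degree 3, so 3V = 2E.
Euler: V − E + F = 2 ⇒ (2E)/3 − E + (9 + x) = 2.
Multiply by 6: 2·(2E) − 3·(2E) + 6·(9 + x) = 12, i.e. 54 + 6x − (54 + 4x) = 12.
Collecting terms: 2x = 12, so x = 6.
Then 2E = 54 + 4·6 = 78, so E = 39, V = 2E/3 = 26, F = 9 + 6 = 15.

39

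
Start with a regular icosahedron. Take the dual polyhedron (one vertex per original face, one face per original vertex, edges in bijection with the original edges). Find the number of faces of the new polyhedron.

The base solid has V = 12, E = 30, F = 20.
The dual swaps V and F and preserves E: V′ = F = 20, E′ = E = 30, F′ = V = 12.

12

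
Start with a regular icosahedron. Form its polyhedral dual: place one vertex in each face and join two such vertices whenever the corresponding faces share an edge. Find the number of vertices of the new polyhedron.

The base solid has V = 12, E = 30, F = 20.
The dual swaps V and F and preserves E: V′ = F = 20, E′ = E = 30, F′ = V = 12.

20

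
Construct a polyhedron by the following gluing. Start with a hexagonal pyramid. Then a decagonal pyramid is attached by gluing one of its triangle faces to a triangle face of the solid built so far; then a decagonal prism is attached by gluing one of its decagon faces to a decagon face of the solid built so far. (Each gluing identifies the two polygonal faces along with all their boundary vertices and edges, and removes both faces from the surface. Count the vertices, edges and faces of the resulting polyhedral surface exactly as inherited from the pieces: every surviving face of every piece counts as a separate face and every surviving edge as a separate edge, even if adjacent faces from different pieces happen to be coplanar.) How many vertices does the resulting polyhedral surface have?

25

A hexagonal pyramid: V=7, E=12, F=7.
Attach a decagonal pyramid (V=11, E=20, F=11) along a 3-gon: merge 3 vertices and 3 edges, delete both glued faces → V=15, E=29, F=16.
Attach a decagonal prism (V=20, E=30, F=12) along a 10-gon: merge 10 vertices and 10 edges, delete both glued faces → V=25, E=49, F=26.
Check: V − E + F = 25 − 49 + 26 = 2.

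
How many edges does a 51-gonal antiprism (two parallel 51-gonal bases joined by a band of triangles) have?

An antiprism on an n-gon has two n-gon caps and 2n triangles: V = 2·51 = 102, E = 4·51 = 204, F = 2·51 + 2 = 104.

204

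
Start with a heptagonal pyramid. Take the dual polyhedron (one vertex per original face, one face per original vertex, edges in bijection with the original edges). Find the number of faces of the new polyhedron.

8

The base solid has V = 8, E = 14, F = 8.
The dual swaps V and F and preserves E: V′ = F = 8, E′ = E = 14, F′ = V = 8.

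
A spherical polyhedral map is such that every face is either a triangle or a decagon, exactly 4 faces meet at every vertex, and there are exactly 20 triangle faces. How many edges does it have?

Let x be the number of decagons; then F = 20 + x.
Edge–face incidences: 2E = 3·20 + 10·x = 60 + 10x.
Every vertex has degree 4, so 4V = 2E.
Euler: V − E + F = 2 ⇒ (2E)/4 − E + (20 + x) = 2.
Multiply by 8: 2·(2E) − 4·(2E) + 8·(20 + x) = 16, i.e. 160 + 8x − 2·(60 + 10x) = 16.
Collecting terms: −12x + 40 = 16, so −12x = −24, so x = 2.
Then 2E = 60 + 10·2 = 80, so E = 40, V = 2E/4 = 20, F = 20 + 2 = 22.

40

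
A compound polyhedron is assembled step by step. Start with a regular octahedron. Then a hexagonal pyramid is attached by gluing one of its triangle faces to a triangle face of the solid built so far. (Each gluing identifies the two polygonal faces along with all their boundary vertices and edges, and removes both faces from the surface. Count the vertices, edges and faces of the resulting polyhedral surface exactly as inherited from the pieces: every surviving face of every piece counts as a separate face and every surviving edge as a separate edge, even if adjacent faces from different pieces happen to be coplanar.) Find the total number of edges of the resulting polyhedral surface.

A regular octahedron: V=6, E=12, F=8.
Attach a hexagonal pyramid (V=7, E=12, F=7) along a 3-gon: merge 3 vertices and 3 edges, delete both glued faces → V=10, E=21, F=13.
Check: V − E + F = 10 − 21 + 13 = 2.

21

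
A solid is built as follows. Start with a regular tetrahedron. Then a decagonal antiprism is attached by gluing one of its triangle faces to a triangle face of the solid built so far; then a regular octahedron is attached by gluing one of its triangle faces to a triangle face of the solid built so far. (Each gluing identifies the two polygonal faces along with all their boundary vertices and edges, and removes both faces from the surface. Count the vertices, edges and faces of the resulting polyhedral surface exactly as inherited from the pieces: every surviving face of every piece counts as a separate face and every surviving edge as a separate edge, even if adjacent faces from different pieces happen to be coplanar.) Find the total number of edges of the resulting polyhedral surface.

52

A regular tetrahedron: V=4, E=6, F=4.
Attach a decagonal antiprism (V=20, E=40, F=22) along a 3-gon: merge 3 vertices and 3 edges, delete both glued faces → V=21, E=43, F=24.
Attach a regular octahedron (V=6, E=12, F=8) along a 3-gon: merge 3 vertices and 3 edges, delete both glued faces → V=24, E=52, F=30.
Check: V − E + F = 24 − 52 + 30 = 2.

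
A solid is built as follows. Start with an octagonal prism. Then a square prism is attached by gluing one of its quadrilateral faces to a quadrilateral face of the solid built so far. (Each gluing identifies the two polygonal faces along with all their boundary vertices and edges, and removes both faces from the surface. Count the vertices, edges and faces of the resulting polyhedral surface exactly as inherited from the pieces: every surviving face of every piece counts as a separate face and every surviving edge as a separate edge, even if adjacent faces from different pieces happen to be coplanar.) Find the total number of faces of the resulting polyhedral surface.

An octagonal prism: V=16, E=24, F=10.
Attach a square prism (V=8, E=12, F=6) along a 4-gon: merge 4 vertices and 4 edges, delete both glued faces → V=20, E=32, F=14.
Check: V − E + F = 20 − 32 + 14 = 2.

14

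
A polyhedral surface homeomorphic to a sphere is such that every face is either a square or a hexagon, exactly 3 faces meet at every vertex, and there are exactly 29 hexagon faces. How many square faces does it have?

Let x be the number of squares; then F = 29 + x.
Edge–face incidences: 2E = 6·29 + 4·x = 174 + 4x.
Every vertex has degree 3, so 3V = 2E.
Euler: V − E + F = 2 ⇒ (2E)/3 − E + (29 + x) = 2.
Multiply by 6: 2·(2E) − 3·(2E) + 6·(29 + x) = 12, i.e. 174 + 6x − (174 + 4x) = 12.
Collecting terms: 2x = 12, so x = 6.
Then 2E = 174 + 4·6 = 198, so E = 99, V = 2E/3 = 66, F = 29 + 6 = 35.

6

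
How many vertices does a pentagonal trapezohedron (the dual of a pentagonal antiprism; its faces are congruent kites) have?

The n-trapezohedron (dual of the n-antiprism) has V = 2·5 + 2 = 12, E = 4·5 = 20, F = 2·5 = 10.
Check: V − E + F = 12 − 20 + 10 = 2.

12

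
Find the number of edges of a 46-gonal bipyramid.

A bipyramid over an n-gon has 2n triangular faces and n + 2 vertices: V = 46 + 2 = 48, E = 3·46 = 138, F = 2·46 = 92.

138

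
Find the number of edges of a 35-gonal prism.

105

A prism on an n-gon has two n-gon bases and n rectangular sides: V = 2·35 = 70, E = 3·35 = 105, F = 35 + 2 = 37.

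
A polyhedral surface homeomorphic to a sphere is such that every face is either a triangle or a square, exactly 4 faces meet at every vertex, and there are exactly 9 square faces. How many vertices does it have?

Let x be the number of triangles; then F = 9 + x.
Edge–face incidences: 2E = 4·9 + 3·x = 36 + 3x.
Every vertex has degree 4, so 4V = 2E.
Euler: V − E + F = 2 ⇒ (2E)/4 − E + (9 + x) = 2.
Multiply by 8: 2·(2E) − 4·(2E) + 8·(9 + x) = 16, i.e. 72 + 8x − 2·(36 + 3x) = 16.
Collecting terms: 2x = 16, so x = 8.
Then 2E = 36 + 3·8 = 60, so E = 30, V = 2E/4 = 15, F = 9 + 8 = 17.

15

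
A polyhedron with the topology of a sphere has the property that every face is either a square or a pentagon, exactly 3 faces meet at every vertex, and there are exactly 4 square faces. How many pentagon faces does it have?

4

Let x be the number of pentagons; then F = 4 + x.
Edge–face incidences: 2E = 4·4 + 5·x = 16 + 5x.
Every vertex has degree 3, so 3V = 2E.
Euler: V − E + F = 2 ⇒ (2E)/3 − E + (4 + x) = 2.
Multiply by 6: 2·(2E) − 3·(2E) + 6·(4 + x) = 12, i.e. 24 + 6x − (16 + 5x) = 12.
Collecting terms: x + 8 = 12, so x = 4.
Then 2E = 16 + 5·4 = 36, so E = 18, V = 2E/3 = 12, F = 4 + 4 = 8.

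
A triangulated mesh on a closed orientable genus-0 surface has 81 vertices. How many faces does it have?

χ = 2 − 2·0 = 2, and every face is a triangle so 3F = 2E.
V − E + F = 2 with E = 3F/2 gives 81 − (3/2 − 1)·F = 2, so F = 158 and E = 237.

158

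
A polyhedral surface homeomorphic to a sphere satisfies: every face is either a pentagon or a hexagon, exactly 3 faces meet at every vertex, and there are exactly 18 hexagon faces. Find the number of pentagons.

Let x be the number of pentagons; then F = 18 + x.
Edge–face incidences: 2E = 6·18 + 5·x = 108 + 5x.
Every vertex has degree 3, so 3V = 2E.
Euler: V − E + F = 2 ⇒ (2E)/3 − E + (18 + x) = 2.
Multiply by 6: 2·(2E) − 3·(2E) + 6·(18 + x) = 12, i.e. 108 + 6x − (108 + 5x) = 12.
Collecting terms: x = 12.
Then 2E = 108 + 5·12 = 168, so E = 84, V = 2E/3 = 56, F = 18 + 12 = 30.

12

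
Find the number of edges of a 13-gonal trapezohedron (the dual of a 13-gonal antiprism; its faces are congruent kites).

The n-trapezohedron (dual of the n-antiprism) has V = 2·13 + 2 = 28, E = 4·13 = 52, F = 2·13 = 26.

52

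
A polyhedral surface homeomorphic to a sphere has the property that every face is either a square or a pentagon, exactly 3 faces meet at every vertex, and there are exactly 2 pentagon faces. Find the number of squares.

5

Let x be the number of squares; then F = 2 + x.
Edge–face incidences: 2E = 5·2 + 4·x = 10 + 4x.
Every vertex has degree 3, so 3V = 2E.
Euler: V − E + F = 2 ⇒ (2E)/3 − E + (2 + x) = 2.
Multiply by 6: 2·(2E) − 3·(2E) + 6·(2 + x) = 12, i.e. 12 + 6x − (10 + 4x) = 12.
Collecting terms: 2x + 2 = 12, so 2x = 10, so x = 5.
Then 2E = 10 + 4·5 = 30, so E = 15, V = 2E/3 = 10, F = 2 + 5 = 7.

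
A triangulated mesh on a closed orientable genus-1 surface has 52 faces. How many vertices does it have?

χ = 2 − 2·1 = 0, and every face is a triangle so 3F = 2E.
E = 3·52/2 = 78. Then V = 0 + E − F = 0 + 78 − 52 = 26.

26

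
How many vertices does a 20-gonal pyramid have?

21

A pyramid on an n-gon base has one n-gon and n triangles: V = 20 + 1 = 21, E = 2·20 = 40, F = 20 + 1 = 21.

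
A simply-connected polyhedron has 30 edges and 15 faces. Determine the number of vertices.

17

Here V − E + F = 2.
V = 2 + E − F = 2 + 30 − 15 = 17.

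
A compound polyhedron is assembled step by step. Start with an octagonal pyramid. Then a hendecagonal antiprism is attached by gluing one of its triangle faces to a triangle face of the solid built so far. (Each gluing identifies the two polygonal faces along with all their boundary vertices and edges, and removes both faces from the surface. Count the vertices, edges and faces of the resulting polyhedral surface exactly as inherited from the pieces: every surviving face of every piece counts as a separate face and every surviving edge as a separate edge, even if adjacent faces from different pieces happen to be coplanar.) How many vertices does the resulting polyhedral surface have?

28

An octagonal pyramid: V=9, E=16, F=9.
Attach a hendecagonal antiprism (V=22, E=44, F=24) along a 3-gon: merge 3 vertices and 3 edges, delete both glued faces → V=28, E=57, F=31.
Check: V − E + F = 28 − 57 + 31 = 2.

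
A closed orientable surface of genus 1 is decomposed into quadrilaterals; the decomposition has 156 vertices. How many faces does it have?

χ = 2 − 2·1 = 0, and every face is a square so 4F = 2E.
V − E + F = 0 with E = 4F/2 gives 156 − (4/2 − 1)·F = 0, so F = 156 and E = 312.

156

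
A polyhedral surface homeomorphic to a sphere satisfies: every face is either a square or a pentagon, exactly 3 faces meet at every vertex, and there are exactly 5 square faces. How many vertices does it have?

10

Let x be the number of pentagons; then F = 5 + x.
Edge–face incidences: 2E = 4·5 + 5·x = 20 + 5x.
Every vertex has degree 3, so 3V = 2E.
Euler: V − E + F = 2 ⇒ (2E)/3 − E + (5 + x) = 2.
Multiply by 6: 2·(2E) − 3·(2E) + 6·(5 + x) = 12, i.e. 30 + 6x − (20 + 5x) = 12.
Collecting terms: x + 10 = 12, so x = 2.
Then 2E = 20 + 5·2 = 30, so E = 15, V = 2E/3 = 10, F = 5 + 2 = 7.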